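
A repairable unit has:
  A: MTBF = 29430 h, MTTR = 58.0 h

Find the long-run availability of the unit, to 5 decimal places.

0.99803

A(A) = MTBF/(MTBF+MTTR) = 29430/(29430+58.0) = 0.99803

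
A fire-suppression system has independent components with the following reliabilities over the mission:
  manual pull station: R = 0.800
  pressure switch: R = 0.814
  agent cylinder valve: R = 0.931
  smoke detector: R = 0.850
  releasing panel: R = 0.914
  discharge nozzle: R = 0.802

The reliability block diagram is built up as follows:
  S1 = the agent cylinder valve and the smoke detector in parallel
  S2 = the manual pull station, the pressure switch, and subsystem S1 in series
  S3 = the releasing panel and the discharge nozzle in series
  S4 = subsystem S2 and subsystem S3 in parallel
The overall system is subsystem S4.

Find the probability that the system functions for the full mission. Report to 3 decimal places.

0.905

Parallel (agent cylinder valve and smoke detector): 1 − (1 − 0.93100)(1 − 0.85000) = 0.98965
Series (manual pull station, pressure switch, and [0.98965]): 0.80000 × 0.81400 × 0.98965 = 0.64446
Series (releasing panel and discharge nozzle): 0.91400 × 0.80200 = 0.73303
Parallel ([0.64446] and [0.73303]): 1 − (1 − 0.64446)(1 − 0.73303) = 0.905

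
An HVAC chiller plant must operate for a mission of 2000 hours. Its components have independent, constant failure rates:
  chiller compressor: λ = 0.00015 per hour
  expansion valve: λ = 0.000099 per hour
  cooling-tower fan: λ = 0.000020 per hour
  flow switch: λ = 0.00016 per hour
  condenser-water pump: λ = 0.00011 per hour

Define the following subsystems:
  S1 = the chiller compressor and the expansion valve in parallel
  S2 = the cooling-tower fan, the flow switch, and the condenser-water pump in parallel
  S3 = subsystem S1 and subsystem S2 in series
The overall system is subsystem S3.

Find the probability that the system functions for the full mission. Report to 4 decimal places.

R(chiller compressor) = exp(−0.00015 × 2000) = 0.740818
R(expansion valve) = exp(−0.000099 × 2000) = 0.820370
R(cooling-tower fan) = exp(−0.000020 × 2000) = 0.960789
R(flow switch) = exp(−0.00016 × 2000) = 0.726149
R(condenser-water pump) = exp(−0.00011 × 2000) = 0.802519
Parallel (chiller compressor and expansion valve): 1 − (1 − 0.740818)(1 − 0.820370) = 0.953443
Parallel (cooling-tower fan, flow switch, and condenser-water pump): 1 − (1 − 0.960789)(1 − 0.726149)(1 − 0.802519) = 0.997879
Series ([0.953443] and [0.997879]): 0.953443 × 0.997879 = 0.9514

0.9514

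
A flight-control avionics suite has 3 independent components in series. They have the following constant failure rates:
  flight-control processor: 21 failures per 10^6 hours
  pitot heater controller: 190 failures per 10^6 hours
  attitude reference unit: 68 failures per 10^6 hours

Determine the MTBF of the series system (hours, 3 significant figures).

Series of exponential components: λ_sys = Σ λ_i
λ_sys = 0.000021 + 0.00019 + 0.000068 = 2.7900e-04 /h
MTBF = 1 / λ_sys = 3580 h

3580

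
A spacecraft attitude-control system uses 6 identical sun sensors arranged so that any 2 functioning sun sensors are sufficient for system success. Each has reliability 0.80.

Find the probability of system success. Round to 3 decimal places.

R = Σ_{i=2}^{6} C(6,i) p^i (1−p)^{6−i} with p = 0.80
C(6,2)·0.80^2·0.20^4 = 0.01536
C(6,3)·0.80^3·0.20^3 = 0.08192
C(6,4)·0.80^4·0.20^2 = 0.24576
C(6,5)·0.80^5·0.20^1 = 0.39322
C(6,6)·0.80^6·0.20^0 = 0.26214
Sum = 0.998

0.998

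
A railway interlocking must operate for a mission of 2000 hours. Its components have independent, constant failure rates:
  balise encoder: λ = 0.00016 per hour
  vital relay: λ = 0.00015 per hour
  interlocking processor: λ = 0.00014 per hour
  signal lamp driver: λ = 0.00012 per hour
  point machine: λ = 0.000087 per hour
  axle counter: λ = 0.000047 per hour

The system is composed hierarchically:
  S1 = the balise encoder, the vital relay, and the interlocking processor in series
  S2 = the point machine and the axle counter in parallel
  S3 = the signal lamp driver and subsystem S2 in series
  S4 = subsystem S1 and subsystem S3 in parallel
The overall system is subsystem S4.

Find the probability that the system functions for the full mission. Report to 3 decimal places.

R(balise encoder) = exp(−0.00016 × 2000) = 0.72615
R(vital relay) = exp(−0.00015 × 2000) = 0.74082
R(interlocking processor) = exp(−0.00014 × 2000) = 0.75578
R(signal lamp driver) = exp(−0.00012 × 2000) = 0.78663
R(point machine) = exp(−0.000087 × 2000) = 0.84030
R(axle counter) = exp(−0.000047 × 2000) = 0.91028
Series (balise encoder, vital relay, and interlocking processor): 0.72615 × 0.74082 × 0.75578 = 0.40657
Parallel (point machine and axle counter): 1 − (1 − 0.84030)(1 − 0.91028) = 0.98567
Series (signal lamp driver and [0.98567]): 0.78663 × 0.98567 = 0.77536
Parallel ([0.40657] and [0.77536]): 1 − (1 − 0.40657)(1 − 0.77536) = 0.867

0.867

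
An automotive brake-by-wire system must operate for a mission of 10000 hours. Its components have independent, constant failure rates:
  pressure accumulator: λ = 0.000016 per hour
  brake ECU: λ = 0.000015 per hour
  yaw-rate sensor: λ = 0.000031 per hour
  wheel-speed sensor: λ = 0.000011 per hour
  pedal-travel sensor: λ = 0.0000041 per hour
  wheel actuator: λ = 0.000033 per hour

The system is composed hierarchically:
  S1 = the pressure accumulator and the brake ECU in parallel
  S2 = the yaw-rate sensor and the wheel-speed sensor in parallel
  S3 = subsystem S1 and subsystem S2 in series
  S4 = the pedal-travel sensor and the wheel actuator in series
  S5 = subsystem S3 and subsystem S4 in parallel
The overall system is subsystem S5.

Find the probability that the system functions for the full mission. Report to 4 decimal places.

R(pressure accumulator) = exp(−0.000016 × 10000) = 0.852144
R(brake ECU) = exp(−0.000015 × 10000) = 0.860708
R(yaw-rate sensor) = exp(−0.000031 × 10000) = 0.733447
R(wheel-speed sensor) = exp(−0.000011 × 10000) = 0.895834
R(pedal-travel sensor) = exp(−0.0000041 × 10000) = 0.959829
R(wheel actuator) = exp(−0.000033 × 10000) = 0.718924
Parallel (pressure accumulator and brake ECU): 1 − (1 − 0.852144)(1 − 0.860708) = 0.979405
Parallel (yaw-rate sensor and wheel-speed sensor): 1 − (1 − 0.733447)(1 − 0.895834) = 0.972234
Series ([0.979405] and [0.972234]): 0.979405 × 0.972234 = 0.952211
Series (pedal-travel sensor and wheel actuator): 0.959829 × 0.718924 = 0.690044
Parallel ([0.952211] and [0.690044]): 1 − (1 − 0.952211)(1 − 0.690044) = 0.9852

0.9852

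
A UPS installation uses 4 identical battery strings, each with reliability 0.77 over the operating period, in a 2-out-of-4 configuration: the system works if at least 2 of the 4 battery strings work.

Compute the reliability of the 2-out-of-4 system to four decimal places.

R = Σ_{i=2}^{4} C(4,i) p^i (1−p)^{4−i} with p = 0.77
C(4,2)·0.77^2·0.23^2 = 0.188186
C(4,3)·0.77^3·0.23^1 = 0.420010
C(4,4)·0.77^4·0.23^0 = 0.351530
Sum = 0.9597

0.9597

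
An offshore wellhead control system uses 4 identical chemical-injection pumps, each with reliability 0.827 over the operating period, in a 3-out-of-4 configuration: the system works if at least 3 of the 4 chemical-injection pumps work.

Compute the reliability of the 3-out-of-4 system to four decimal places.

R = Σ_{i=3}^{4} C(4,i) p^i (1−p)^{4−i} with p = 0.827
C(4,3)·0.827^3·0.173^1 = 0.391402
C(4,4)·0.827^4·0.173^0 = 0.467759
Sum = 0.8592

0.8592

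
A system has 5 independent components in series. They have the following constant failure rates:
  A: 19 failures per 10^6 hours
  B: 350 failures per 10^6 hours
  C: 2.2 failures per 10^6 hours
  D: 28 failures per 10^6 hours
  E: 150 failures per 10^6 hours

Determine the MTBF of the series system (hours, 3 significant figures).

Series of exponential components: λ_sys = Σ λ_i
λ_sys = 0.000019 + 0.00035 + 0.0000022 + 0.000028 + 0.00015 = 5.4920e-04 /h
MTBF = 1 / λ_sys = 1820 h

1820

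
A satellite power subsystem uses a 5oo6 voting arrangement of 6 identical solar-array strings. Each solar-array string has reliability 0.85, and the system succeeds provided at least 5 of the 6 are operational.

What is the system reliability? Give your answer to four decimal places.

R = Σ_{i=5}^{6} C(6,i) p^i (1−p)^{6−i} with p = 0.85
C(6,5)·0.85^5·0.15^1 = 0.399335
C(6,6)·0.85^6·0.15^0 = 0.377150
Sum = 0.7765

0.7765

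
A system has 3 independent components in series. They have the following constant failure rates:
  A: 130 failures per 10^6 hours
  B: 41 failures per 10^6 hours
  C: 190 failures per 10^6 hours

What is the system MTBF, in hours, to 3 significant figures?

Series of exponential components: λ_sys = Σ λ_i
λ_sys = 0.00013 + 0.000041 + 0.00019 = 3.6100e-04 /h
MTBF = 1 / λ_sys = 2770 h

2770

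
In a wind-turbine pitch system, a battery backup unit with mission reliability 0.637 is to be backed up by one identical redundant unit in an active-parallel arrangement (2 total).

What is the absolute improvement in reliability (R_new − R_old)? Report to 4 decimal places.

0.2312

R_before = 0.637
R_after = 1 − (1 − 0.637)^2 = 0.8682
ΔR = 0.8682 − 0.637 = 0.2312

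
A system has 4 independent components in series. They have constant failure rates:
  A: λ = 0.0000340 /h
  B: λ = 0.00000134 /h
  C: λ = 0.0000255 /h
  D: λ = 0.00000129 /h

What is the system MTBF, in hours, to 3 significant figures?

Series of exponential components: λ_sys = Σ λ_i
λ_sys = 0.0000340 + 0.00000134 + 0.0000255 + 0.00000129 = 6.2130e-05 /h
MTBF = 1 / λ_sys = 16100 h

16100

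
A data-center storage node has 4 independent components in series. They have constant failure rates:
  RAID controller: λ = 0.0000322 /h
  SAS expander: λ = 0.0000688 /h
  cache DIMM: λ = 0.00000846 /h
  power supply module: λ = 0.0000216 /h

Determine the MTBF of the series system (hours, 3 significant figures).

7630

Series of exponential components: λ_sys = Σ λ_i
λ_sys = 0.0000322 + 0.0000688 + 0.00000846 + 0.0000216 = 1.3106e-04 /h
MTBF = 1 / λ_sys = 7630 h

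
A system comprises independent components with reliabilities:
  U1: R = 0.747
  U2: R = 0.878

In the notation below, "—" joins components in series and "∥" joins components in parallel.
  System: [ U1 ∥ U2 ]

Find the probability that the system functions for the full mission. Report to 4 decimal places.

0.9691

Parallel (U1 and U2): 1 − (1 − 0.747000)(1 − 0.878000) = 0.9691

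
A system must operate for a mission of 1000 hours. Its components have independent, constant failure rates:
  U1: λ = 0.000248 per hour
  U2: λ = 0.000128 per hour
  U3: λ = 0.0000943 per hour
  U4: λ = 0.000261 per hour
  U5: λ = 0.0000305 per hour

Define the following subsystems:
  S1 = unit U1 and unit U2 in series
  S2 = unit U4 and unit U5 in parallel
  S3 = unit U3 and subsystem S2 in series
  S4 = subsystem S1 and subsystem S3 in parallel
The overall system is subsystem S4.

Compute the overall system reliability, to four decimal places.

R(U1) = exp(−0.000248 × 1000) = 0.780360
R(U2) = exp(−0.000128 × 1000) = 0.879853
R(U3) = exp(−0.0000943 × 1000) = 0.910010
R(U4) = exp(−0.000261 × 1000) = 0.770281
R(U5) = exp(−0.0000305 × 1000) = 0.969960
Series (U1 and U2): 0.780360 × 0.879853 = 0.686602
Parallel (U4 and U5): 1 − (1 − 0.770281)(1 − 0.969960) = 0.993099
Series (U3 and [0.993099]): 0.910010 × 0.993099 = 0.903730
Parallel ([0.686602] and [0.903730]): 1 − (1 − 0.686602)(1 − 0.903730) = 0.9698

0.9698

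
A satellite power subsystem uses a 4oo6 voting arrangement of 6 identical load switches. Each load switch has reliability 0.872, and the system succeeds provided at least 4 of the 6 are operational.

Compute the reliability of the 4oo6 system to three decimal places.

0.969

R = Σ_{i=4}^{6} C(6,i) p^i (1−p)^{6−i} with p = 0.872
C(6,4)·0.872^4·0.128^2 = 0.14209
C(6,5)·0.872^5·0.128^1 = 0.38721
C(6,6)·0.872^6·0.128^0 = 0.43964
Sum = 0.969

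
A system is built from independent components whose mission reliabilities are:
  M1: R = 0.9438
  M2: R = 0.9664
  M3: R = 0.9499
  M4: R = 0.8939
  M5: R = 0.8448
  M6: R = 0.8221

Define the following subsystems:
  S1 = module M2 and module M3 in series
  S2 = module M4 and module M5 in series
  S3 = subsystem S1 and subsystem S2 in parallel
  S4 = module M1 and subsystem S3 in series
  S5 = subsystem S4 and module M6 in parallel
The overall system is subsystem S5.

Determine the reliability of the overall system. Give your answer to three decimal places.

0.987

Series (M2 and M3): 0.96640 × 0.94990 = 0.91798
Series (M4 and M5): 0.89390 × 0.84480 = 0.75517
Parallel ([0.91798] and [0.75517]): 1 − (1 − 0.91798)(1 − 0.75517) = 0.97992
Series (M1 and [0.97992]): 0.94380 × 0.97992 = 0.92485
Parallel ([0.92485] and M6): 1 − (1 − 0.92485)(1 − 0.82210) = 0.987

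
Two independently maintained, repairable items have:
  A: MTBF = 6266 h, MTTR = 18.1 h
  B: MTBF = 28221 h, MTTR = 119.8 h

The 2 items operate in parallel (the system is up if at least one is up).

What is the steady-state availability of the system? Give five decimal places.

0.99999

A(A) = MTBF/(MTBF+MTTR) = 6266/(6266+18.1) = 0.997120
A(B) = MTBF/(MTBF+MTTR) = 28221/(28221+119.8) = 0.995773
Parallel availability: 1 − (1 − 0.997120)(1 − 0.995773) = 0.99999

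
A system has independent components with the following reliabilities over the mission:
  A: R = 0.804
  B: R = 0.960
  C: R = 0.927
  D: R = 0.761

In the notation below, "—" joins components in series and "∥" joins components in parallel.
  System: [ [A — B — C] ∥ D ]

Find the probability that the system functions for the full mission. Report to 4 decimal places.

0.9320

Series (A, B, and C): 0.804000 × 0.960000 × 0.927000 = 0.715496
Parallel ([0.715496] and D): 1 − (1 − 0.715496)(1 − 0.761000) = 0.9320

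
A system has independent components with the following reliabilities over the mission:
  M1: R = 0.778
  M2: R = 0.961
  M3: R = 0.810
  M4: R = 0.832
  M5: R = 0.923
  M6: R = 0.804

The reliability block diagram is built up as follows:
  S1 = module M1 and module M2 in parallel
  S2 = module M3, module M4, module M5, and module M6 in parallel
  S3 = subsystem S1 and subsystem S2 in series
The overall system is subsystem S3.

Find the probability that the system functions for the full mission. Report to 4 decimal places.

Parallel (M1 and M2): 1 − (1 − 0.778000)(1 − 0.961000) = 0.991342
Parallel (M3, M4, M5, and M6): 1 − (1 − 0.810000)(1 − 0.832000)(1 − 0.923000)(1 − 0.804000) = 0.999518
Series ([0.991342] and [0.999518]): 0.991342 × 0.999518 = 0.9909

0.9909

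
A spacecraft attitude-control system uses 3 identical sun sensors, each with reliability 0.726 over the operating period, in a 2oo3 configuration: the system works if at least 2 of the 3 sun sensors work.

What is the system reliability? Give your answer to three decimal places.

R = Σ_{i=2}^{3} C(3,i) p^i (1−p)^{3−i} with p = 0.726
C(3,2)·0.726^2·0.274^1 = 0.43326
C(3,3)·0.726^3·0.274^0 = 0.38266
Sum = 0.816

0.816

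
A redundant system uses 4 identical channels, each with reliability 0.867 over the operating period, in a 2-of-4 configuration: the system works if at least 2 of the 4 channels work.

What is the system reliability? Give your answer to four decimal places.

0.9915

R = Σ_{i=2}^{4} C(4,i) p^i (1−p)^{4−i} with p = 0.867
C(4,2)·0.867^2·0.133^2 = 0.079780
C(4,3)·0.867^3·0.133^1 = 0.346712
C(4,4)·0.867^4·0.133^0 = 0.565036
Sum = 0.9915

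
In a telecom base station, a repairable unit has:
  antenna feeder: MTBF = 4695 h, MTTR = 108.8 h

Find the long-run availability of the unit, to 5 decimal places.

0.97735

A(antenna feeder) = MTBF/(MTBF+MTTR) = 4695/(4695+108.8) = 0.97735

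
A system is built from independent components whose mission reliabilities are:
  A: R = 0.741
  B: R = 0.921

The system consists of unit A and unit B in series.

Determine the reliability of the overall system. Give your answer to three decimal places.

0.682

Series (A and B): 0.74100 × 0.92100 = 0.682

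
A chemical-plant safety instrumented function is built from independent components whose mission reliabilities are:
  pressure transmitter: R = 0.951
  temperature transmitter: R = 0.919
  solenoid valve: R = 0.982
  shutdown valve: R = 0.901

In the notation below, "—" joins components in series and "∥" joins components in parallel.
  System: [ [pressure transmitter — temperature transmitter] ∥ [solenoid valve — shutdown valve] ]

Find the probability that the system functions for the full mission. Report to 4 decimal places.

Series (pressure transmitter and temperature transmitter): 0.951000 × 0.919000 = 0.873969
Series (solenoid valve and shutdown valve): 0.982000 × 0.901000 = 0.884782
Parallel ([0.873969] and [0.884782]): 1 − (1 − 0.873969)(1 − 0.884782) = 0.9855

0.9855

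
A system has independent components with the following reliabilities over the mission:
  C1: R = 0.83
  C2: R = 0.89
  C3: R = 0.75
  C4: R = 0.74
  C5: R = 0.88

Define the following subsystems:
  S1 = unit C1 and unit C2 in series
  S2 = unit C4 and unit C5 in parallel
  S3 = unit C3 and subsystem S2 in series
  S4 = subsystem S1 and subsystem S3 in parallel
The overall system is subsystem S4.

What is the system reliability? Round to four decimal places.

0.9286

Series (C1 and C2): 0.830000 × 0.890000 = 0.738700
Parallel (C4 and C5): 1 − (1 − 0.740000)(1 − 0.880000) = 0.968800
Series (C3 and [0.968800]): 0.750000 × 0.968800 = 0.726600
Parallel ([0.738700] and [0.726600]): 1 − (1 − 0.738700)(1 − 0.726600) = 0.9286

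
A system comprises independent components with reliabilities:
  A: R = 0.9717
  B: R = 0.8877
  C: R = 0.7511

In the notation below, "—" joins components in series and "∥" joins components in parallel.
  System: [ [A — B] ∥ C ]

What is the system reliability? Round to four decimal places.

0.9658

Series (A and B): 0.971700 × 0.887700 = 0.862578
Parallel ([0.862578] and C): 1 − (1 − 0.862578)(1 − 0.751100) = 0.9658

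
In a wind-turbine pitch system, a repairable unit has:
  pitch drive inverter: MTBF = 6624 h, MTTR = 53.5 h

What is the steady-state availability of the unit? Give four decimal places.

0.9920

A(pitch drive inverter) = MTBF/(MTBF+MTTR) = 6624/(6624+53.5) = 0.9920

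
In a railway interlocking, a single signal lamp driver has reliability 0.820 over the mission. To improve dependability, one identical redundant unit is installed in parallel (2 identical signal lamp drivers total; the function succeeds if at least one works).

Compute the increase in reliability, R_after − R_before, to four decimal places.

R_before = 0.820
R_after = 1 − (1 − 0.820)^2 = 0.9676
ΔR = 0.9676 − 0.820 = 0.1476

0.1476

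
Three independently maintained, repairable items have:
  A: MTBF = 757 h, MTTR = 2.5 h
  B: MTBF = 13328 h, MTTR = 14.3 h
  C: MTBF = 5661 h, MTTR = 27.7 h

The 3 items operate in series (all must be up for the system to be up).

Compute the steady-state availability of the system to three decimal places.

A(A) = MTBF/(MTBF+MTTR) = 757/(757+2.5) = 0.996708
A(B) = MTBF/(MTBF+MTTR) = 13328/(13328+14.3) = 0.998928
A(C) = MTBF/(MTBF+MTTR) = 5661/(5661+27.7) = 0.995131
Series availability: 0.996708 × 0.998928 × 0.995131 = 0.991

0.991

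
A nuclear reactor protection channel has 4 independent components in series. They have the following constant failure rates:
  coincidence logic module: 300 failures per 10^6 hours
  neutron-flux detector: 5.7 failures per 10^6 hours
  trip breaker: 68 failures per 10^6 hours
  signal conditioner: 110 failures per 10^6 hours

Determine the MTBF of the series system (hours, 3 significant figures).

Series of exponential components: λ_sys = Σ λ_i
λ_sys = 0.00030 + 0.0000057 + 0.000068 + 0.00011 = 4.8370e-04 /h
MTBF = 1 / λ_sys = 2070 h

2070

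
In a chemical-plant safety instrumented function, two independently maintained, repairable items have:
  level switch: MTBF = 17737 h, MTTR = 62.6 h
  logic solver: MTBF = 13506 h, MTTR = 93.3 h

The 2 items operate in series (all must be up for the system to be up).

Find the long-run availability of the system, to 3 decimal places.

A(level switch) = MTBF/(MTBF+MTTR) = 17737/(17737+62.6) = 0.996483
A(logic solver) = MTBF/(MTBF+MTTR) = 13506/(13506+93.3) = 0.993139
Series availability: 0.996483 × 0.993139 = 0.990

0.990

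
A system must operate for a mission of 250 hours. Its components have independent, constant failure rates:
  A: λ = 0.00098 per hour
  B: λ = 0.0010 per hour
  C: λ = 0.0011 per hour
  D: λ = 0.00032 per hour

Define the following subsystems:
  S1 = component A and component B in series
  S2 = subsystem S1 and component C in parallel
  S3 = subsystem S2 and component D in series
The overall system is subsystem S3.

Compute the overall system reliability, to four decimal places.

0.8365

R(A) = exp(−0.00098 × 250) = 0.782705
R(B) = exp(−0.0010 × 250) = 0.778801
R(C) = exp(−0.0011 × 250) = 0.759572
R(D) = exp(−0.00032 × 250) = 0.923116
Series (A and B): 0.782705 × 0.778801 = 0.609571
Parallel ([0.609571] and C): 1 − (1 − 0.609571)(1 − 0.759572) = 0.906130
Series ([0.906130] and D): 0.906130 × 0.923116 = 0.8365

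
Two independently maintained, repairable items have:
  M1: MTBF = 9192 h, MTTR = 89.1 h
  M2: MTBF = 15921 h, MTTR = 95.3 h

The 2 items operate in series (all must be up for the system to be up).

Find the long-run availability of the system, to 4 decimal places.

0.9845

A(M1) = MTBF/(MTBF+MTTR) = 9192/(9192+89.1) = 0.990400
A(M2) = MTBF/(MTBF+MTTR) = 15921/(15921+95.3) = 0.994050
Series availability: 0.990400 × 0.994050 = 0.9845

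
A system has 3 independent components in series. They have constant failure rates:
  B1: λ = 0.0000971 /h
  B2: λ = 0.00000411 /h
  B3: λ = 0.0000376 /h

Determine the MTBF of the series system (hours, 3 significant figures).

Series of exponential components: λ_sys = Σ λ_i
λ_sys = 0.0000971 + 0.00000411 + 0.0000376 = 1.3881e-04 /h
MTBF = 1 / λ_sys = 7200 h

7200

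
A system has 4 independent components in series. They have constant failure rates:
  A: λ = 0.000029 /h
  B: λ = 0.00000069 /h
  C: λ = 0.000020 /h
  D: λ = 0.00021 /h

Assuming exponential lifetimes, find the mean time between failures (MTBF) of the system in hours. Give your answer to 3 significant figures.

Series of exponential components: λ_sys = Σ λ_i
λ_sys = 0.000029 + 0.00000069 + 0.000020 + 0.00021 = 2.5969e-04 /h
MTBF = 1 / λ_sys = 3850 h

3850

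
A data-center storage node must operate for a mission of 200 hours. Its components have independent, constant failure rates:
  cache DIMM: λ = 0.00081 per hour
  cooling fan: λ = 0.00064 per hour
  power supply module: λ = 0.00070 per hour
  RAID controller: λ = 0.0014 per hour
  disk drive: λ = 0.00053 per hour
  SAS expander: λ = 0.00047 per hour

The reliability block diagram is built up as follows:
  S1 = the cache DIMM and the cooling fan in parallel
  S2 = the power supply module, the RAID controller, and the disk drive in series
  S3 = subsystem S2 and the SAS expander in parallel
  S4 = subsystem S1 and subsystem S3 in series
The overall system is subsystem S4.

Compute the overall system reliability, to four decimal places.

R(cache DIMM) = exp(−0.00081 × 200) = 0.850441
R(cooling fan) = exp(−0.00064 × 200) = 0.879853
R(power supply module) = exp(−0.00070 × 200) = 0.869358
R(RAID controller) = exp(−0.0014 × 200) = 0.755784
R(disk drive) = exp(−0.00053 × 200) = 0.899425
R(SAS expander) = exp(−0.00047 × 200) = 0.910283
Parallel (cache DIMM and cooling fan): 1 − (1 − 0.850441)(1 − 0.879853) = 0.982031
Series (power supply module, RAID controller, and disk drive): 0.869358 × 0.755784 × 0.899425 = 0.590964
Parallel ([0.590964] and SAS expander): 1 − (1 − 0.590964)(1 − 0.910283) = 0.963303
Series ([0.982031] and [0.963303]): 0.982031 × 0.963303 = 0.9460

0.9460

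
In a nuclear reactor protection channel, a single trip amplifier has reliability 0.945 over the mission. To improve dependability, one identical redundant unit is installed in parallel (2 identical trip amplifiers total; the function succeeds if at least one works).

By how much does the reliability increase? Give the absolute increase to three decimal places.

0.052

R_before = 0.945
R_after = 1 − (1 − 0.945)^2 = 0.997
ΔR = 0.997 − 0.945 = 0.052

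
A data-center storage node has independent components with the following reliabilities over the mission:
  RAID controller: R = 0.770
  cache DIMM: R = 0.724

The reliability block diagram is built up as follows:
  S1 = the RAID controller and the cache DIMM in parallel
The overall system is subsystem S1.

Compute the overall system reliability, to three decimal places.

Parallel (RAID controller and cache DIMM): 1 − (1 − 0.77000)(1 − 0.72400) = 0.937

0.937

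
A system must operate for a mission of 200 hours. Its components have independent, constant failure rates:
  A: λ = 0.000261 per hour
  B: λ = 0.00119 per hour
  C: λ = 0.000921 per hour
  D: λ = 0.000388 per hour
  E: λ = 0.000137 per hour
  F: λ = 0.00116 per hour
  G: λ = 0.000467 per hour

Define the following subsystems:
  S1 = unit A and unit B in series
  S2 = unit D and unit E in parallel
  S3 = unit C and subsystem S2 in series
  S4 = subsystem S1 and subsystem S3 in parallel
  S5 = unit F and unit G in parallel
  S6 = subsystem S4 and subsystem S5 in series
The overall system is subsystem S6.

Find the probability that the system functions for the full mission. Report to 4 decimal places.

R(A) = exp(−0.000261 × 200) = 0.949139
R(B) = exp(−0.00119 × 200) = 0.788203
R(C) = exp(−0.000921 × 200) = 0.831769
R(D) = exp(−0.000388 × 200) = 0.925334
R(E) = exp(−0.000137 × 200) = 0.972972
R(F) = exp(−0.00116 × 200) = 0.792946
R(G) = exp(−0.000467 × 200) = 0.910829
Series (A and B): 0.949139 × 0.788203 = 0.748114
Parallel (D and E): 1 − (1 − 0.925334)(1 − 0.972972) = 0.997982
Series (C and [0.997982]): 0.831769 × 0.997982 = 0.830090
Parallel ([0.748114] and [0.830090]): 1 − (1 − 0.748114)(1 − 0.830090) = 0.957202
Parallel (F and G): 1 − (1 − 0.792946)(1 − 0.910829) = 0.981537
Series ([0.957202] and [0.981537]): 0.957202 × 0.981537 = 0.9395

0.9395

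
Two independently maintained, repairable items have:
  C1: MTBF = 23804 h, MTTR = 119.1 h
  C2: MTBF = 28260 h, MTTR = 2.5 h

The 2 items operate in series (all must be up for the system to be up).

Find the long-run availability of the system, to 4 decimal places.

0.9949

A(C1) = MTBF/(MTBF+MTTR) = 23804/(23804+119.1) = 0.995022
A(C2) = MTBF/(MTBF+MTTR) = 28260/(28260+2.5) = 0.999912
Series availability: 0.995022 × 0.999912 = 0.9949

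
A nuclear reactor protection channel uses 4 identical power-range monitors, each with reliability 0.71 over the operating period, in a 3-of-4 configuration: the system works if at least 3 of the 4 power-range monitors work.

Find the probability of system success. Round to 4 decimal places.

R = Σ_{i=3}^{4} C(4,i) p^i (1−p)^{4−i} with p = 0.71
C(4,3)·0.71^3·0.29^1 = 0.415177
C(4,4)·0.71^4·0.29^0 = 0.254117
Sum = 0.6693

0.6693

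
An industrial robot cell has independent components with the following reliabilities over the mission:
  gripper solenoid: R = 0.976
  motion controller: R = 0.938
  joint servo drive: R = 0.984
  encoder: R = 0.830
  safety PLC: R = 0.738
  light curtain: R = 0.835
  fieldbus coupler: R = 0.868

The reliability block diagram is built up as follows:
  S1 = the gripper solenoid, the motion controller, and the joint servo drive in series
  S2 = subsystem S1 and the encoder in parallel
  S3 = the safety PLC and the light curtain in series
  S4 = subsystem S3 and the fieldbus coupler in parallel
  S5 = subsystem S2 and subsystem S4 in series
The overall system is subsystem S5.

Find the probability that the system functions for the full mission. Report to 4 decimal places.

0.9333

Series (gripper solenoid, motion controller, and joint servo drive): 0.976000 × 0.938000 × 0.984000 = 0.900840
Parallel ([0.900840] and encoder): 1 − (1 − 0.900840)(1 − 0.830000) = 0.983143
Series (safety PLC and light curtain): 0.738000 × 0.835000 = 0.616230
Parallel ([0.616230] and fieldbus coupler): 1 − (1 − 0.616230)(1 − 0.868000) = 0.949342
Series ([0.983143] and [0.949342]): 0.983143 × 0.949342 = 0.9333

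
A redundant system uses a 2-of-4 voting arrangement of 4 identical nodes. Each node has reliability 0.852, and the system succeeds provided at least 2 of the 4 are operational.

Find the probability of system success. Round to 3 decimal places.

0.988

R = Σ_{i=2}^{4} C(4,i) p^i (1−p)^{4−i} with p = 0.852
C(4,2)·0.852^2·0.148^2 = 0.09540
C(4,3)·0.852^3·0.148^1 = 0.36613
C(4,4)·0.852^4·0.148^0 = 0.52694
Sum = 0.988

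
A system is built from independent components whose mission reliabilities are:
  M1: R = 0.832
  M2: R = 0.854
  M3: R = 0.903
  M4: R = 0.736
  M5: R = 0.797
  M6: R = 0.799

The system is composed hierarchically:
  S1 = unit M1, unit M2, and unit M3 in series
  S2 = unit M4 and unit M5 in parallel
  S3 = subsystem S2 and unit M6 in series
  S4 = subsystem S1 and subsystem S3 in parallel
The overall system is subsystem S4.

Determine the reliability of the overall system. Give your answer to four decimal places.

Series (M1, M2, and M3): 0.832000 × 0.854000 × 0.903000 = 0.641607
Parallel (M4 and M5): 1 − (1 − 0.736000)(1 − 0.797000) = 0.946408
Series ([0.946408] and M6): 0.946408 × 0.799000 = 0.756180
Parallel ([0.641607] and [0.756180]): 1 − (1 − 0.641607)(1 − 0.756180) = 0.9126

0.9126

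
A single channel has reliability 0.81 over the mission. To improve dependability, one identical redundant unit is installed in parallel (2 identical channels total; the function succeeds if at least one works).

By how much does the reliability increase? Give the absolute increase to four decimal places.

0.1539

R_before = 0.81
R_after = 1 − (1 − 0.81)^2 = 0.9639
ΔR = 0.9639 − 0.81 = 0.1539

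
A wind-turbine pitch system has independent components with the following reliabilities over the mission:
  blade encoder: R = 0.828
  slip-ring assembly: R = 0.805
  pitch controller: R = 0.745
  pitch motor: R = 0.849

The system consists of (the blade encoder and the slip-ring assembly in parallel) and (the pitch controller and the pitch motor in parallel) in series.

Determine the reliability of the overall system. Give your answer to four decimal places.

Parallel (blade encoder and slip-ring assembly): 1 − (1 − 0.828000)(1 − 0.805000) = 0.966460
Parallel (pitch controller and pitch motor): 1 − (1 − 0.745000)(1 − 0.849000) = 0.961495
Series ([0.966460] and [0.961495]): 0.966460 × 0.961495 = 0.9292

0.9292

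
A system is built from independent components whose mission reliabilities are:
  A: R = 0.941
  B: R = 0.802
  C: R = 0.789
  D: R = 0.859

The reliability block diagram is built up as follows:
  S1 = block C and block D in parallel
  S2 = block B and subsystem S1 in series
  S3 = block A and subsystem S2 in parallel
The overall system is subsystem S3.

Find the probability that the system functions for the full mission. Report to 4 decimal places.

Parallel (C and D): 1 − (1 − 0.789000)(1 − 0.859000) = 0.970249
Series (B and [0.970249]): 0.802000 × 0.970249 = 0.778140
Parallel (A and [0.778140]): 1 − (1 − 0.941000)(1 − 0.778140) = 0.9869

0.9869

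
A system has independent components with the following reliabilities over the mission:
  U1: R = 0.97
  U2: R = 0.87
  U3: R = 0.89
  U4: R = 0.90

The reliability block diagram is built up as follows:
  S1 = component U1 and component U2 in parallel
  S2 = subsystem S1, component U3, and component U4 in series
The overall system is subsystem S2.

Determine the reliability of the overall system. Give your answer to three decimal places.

Parallel (U1 and U2): 1 − (1 − 0.97000)(1 − 0.87000) = 0.99610
Series ([0.99610], U3, and U4): 0.99610 × 0.89000 × 0.90000 = 0.798

0.798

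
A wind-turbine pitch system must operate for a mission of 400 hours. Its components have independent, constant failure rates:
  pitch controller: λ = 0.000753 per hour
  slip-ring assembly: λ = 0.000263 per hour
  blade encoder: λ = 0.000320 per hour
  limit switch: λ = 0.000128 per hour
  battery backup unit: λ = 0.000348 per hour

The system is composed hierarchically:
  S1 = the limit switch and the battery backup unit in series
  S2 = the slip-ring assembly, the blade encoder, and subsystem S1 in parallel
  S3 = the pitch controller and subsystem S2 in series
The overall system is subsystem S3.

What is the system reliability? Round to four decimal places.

0.7384

R(pitch controller) = exp(−0.000753 × 400) = 0.739930
R(slip-ring assembly) = exp(−0.000263 × 400) = 0.900144
R(blade encoder) = exp(−0.000320 × 400) = 0.879853
R(limit switch) = exp(−0.000128 × 400) = 0.950089
R(battery backup unit) = exp(−0.000348 × 400) = 0.870054
Series (limit switch and battery backup unit): 0.950089 × 0.870054 = 0.826629
Parallel (slip-ring assembly, blade encoder, and [0.826629]): 1 − (1 − 0.900144)(1 − 0.879853)(1 − 0.826629) = 0.997920
Series (pitch controller and [0.997920]): 0.739930 × 0.997920 = 0.7384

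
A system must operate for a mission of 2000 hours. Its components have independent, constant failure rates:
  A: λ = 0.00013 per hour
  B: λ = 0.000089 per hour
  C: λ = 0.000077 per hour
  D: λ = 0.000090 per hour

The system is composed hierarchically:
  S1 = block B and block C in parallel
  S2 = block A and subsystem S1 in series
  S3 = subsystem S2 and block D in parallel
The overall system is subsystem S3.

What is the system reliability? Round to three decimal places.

0.959

R(A) = exp(−0.00013 × 2000) = 0.77105
R(B) = exp(−0.000089 × 2000) = 0.83694
R(C) = exp(−0.000077 × 2000) = 0.85727
R(D) = exp(−0.000090 × 2000) = 0.83527
Parallel (B and C): 1 − (1 − 0.83694)(1 − 0.85727) = 0.97673
Series (A and [0.97673]): 0.77105 × 0.97673 = 0.75311
Parallel ([0.75311] and D): 1 − (1 − 0.75311)(1 − 0.83527) = 0.959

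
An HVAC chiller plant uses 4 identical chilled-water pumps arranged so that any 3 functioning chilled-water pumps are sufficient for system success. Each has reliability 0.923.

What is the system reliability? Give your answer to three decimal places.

R = Σ_{i=3}^{4} C(4,i) p^i (1−p)^{4−i} with p = 0.923
C(4,3)·0.923^3·0.077^1 = 0.24219
C(4,4)·0.923^4·0.077^0 = 0.72578
Sum = 0.968

0.968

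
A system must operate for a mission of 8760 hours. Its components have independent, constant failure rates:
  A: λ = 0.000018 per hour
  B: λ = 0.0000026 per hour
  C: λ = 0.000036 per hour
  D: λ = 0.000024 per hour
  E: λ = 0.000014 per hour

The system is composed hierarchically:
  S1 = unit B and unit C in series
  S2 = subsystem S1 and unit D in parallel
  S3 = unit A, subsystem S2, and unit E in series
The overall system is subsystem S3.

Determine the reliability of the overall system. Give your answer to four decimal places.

R(A) = exp(−0.000018 × 8760) = 0.854123
R(B) = exp(−0.0000026 × 8760) = 0.977481
R(C) = exp(−0.000036 × 8760) = 0.729526
R(D) = exp(−0.000024 × 8760) = 0.810390
R(E) = exp(−0.000014 × 8760) = 0.884582
Series (B and C): 0.977481 × 0.729526 = 0.713098
Parallel ([0.713098] and D): 1 − (1 − 0.713098)(1 − 0.810390) = 0.945601
Series (A, [0.945601], and E): 0.854123 × 0.945601 × 0.884582 = 0.7144

0.7144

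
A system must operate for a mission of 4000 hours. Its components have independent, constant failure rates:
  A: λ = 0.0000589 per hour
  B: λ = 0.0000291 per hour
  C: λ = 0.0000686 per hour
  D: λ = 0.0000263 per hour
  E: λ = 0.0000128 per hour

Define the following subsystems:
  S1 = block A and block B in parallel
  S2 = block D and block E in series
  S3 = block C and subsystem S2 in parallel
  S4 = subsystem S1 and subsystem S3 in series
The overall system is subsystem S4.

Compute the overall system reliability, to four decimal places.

R(A) = exp(−0.0000589 × 4000) = 0.790097
R(B) = exp(−0.0000291 × 4000) = 0.890119
R(C) = exp(−0.0000686 × 4000) = 0.760028
R(D) = exp(−0.0000263 × 4000) = 0.900144
R(E) = exp(−0.0000128 × 4000) = 0.950089
Parallel (A and B): 1 − (1 − 0.790097)(1 − 0.890119) = 0.976936
Series (D and E): 0.900144 × 0.950089 = 0.855217
Parallel (C and [0.855217]): 1 − (1 − 0.760028)(1 − 0.855217) = 0.965256
Series ([0.976936] and [0.965256]): 0.976936 × 0.965256 = 0.9430

0.9430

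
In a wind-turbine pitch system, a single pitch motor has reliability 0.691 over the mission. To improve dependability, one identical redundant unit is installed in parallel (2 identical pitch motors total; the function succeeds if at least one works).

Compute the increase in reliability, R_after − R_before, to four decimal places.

0.2135

R_before = 0.691
R_after = 1 − (1 − 0.691)^2 = 0.9045
ΔR = 0.9045 − 0.691 = 0.2135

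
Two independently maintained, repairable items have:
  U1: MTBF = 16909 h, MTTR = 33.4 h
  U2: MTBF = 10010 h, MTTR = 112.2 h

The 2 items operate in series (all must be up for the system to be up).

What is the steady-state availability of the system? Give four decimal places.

0.9870

A(U1) = MTBF/(MTBF+MTTR) = 16909/(16909+33.4) = 0.998029
A(U2) = MTBF/(MTBF+MTTR) = 10010/(10010+112.2) = 0.988915
Series availability: 0.998029 × 0.988915 = 0.9870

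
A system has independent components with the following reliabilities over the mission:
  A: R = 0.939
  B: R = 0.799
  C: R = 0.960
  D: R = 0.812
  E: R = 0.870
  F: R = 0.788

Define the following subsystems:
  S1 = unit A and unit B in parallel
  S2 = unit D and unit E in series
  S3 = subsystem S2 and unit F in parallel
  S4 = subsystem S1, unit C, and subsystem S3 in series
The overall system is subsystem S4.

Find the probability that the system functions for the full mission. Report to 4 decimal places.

0.8892

Parallel (A and B): 1 − (1 − 0.939000)(1 − 0.799000) = 0.987739
Series (D and E): 0.812000 × 0.870000 = 0.706440
Parallel ([0.706440] and F): 1 − (1 − 0.706440)(1 − 0.788000) = 0.937765
Series ([0.987739], C, and [0.937765]): 0.987739 × 0.960000 × 0.937765 = 0.8892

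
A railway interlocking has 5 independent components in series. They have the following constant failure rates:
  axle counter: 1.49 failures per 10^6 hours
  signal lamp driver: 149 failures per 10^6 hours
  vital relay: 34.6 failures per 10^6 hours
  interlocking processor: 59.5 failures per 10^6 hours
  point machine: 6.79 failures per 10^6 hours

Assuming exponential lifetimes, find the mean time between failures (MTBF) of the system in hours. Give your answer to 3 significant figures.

3980

Series of exponential components: λ_sys = Σ λ_i
λ_sys = 0.00000149 + 0.000149 + 0.0000346 + 0.0000595 + 0.00000679 = 2.5138e-04 /h
MTBF = 1 / λ_sys = 3980 h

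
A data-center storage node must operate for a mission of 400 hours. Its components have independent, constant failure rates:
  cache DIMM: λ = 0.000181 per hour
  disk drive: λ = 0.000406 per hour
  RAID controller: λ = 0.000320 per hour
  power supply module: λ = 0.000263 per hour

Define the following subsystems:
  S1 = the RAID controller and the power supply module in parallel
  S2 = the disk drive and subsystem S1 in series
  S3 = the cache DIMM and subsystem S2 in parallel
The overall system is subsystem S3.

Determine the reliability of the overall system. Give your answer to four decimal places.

0.9888

R(cache DIMM) = exp(−0.000181 × 400) = 0.930159
R(disk drive) = exp(−0.000406 × 400) = 0.850101
R(RAID controller) = exp(−0.000320 × 400) = 0.879853
R(power supply module) = exp(−0.000263 × 400) = 0.900144
Parallel (RAID controller and power supply module): 1 − (1 − 0.879853)(1 − 0.900144) = 0.988003
Series (disk drive and [0.988003]): 0.850101 × 0.988003 = 0.839902
Parallel (cache DIMM and [0.839902]): 1 − (1 − 0.930159)(1 − 0.839902) = 0.9888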